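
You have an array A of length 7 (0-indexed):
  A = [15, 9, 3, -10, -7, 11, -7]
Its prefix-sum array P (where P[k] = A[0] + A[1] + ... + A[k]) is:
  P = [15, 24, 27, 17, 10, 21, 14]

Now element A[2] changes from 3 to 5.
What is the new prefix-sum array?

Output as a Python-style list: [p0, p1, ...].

Answer: [15, 24, 29, 19, 12, 23, 16]

Derivation:
Change: A[2] 3 -> 5, delta = 2
P[k] for k < 2: unchanged (A[2] not included)
P[k] for k >= 2: shift by delta = 2
  P[0] = 15 + 0 = 15
  P[1] = 24 + 0 = 24
  P[2] = 27 + 2 = 29
  P[3] = 17 + 2 = 19
  P[4] = 10 + 2 = 12
  P[5] = 21 + 2 = 23
  P[6] = 14 + 2 = 16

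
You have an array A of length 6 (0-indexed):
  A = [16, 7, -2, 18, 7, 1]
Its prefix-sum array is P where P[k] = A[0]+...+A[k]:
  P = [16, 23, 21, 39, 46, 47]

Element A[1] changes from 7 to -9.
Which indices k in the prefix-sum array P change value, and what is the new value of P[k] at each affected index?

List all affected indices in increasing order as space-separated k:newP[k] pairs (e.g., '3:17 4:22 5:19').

Answer: 1:7 2:5 3:23 4:30 5:31

Derivation:
P[k] = A[0] + ... + A[k]
P[k] includes A[1] iff k >= 1
Affected indices: 1, 2, ..., 5; delta = -16
  P[1]: 23 + -16 = 7
  P[2]: 21 + -16 = 5
  P[3]: 39 + -16 = 23
  P[4]: 46 + -16 = 30
  P[5]: 47 + -16 = 31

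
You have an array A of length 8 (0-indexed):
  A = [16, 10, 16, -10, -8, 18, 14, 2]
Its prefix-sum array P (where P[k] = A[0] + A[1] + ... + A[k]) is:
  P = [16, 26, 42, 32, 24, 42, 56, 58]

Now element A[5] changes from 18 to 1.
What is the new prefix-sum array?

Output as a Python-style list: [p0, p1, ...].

Answer: [16, 26, 42, 32, 24, 25, 39, 41]

Derivation:
Change: A[5] 18 -> 1, delta = -17
P[k] for k < 5: unchanged (A[5] not included)
P[k] for k >= 5: shift by delta = -17
  P[0] = 16 + 0 = 16
  P[1] = 26 + 0 = 26
  P[2] = 42 + 0 = 42
  P[3] = 32 + 0 = 32
  P[4] = 24 + 0 = 24
  P[5] = 42 + -17 = 25
  P[6] = 56 + -17 = 39
  P[7] = 58 + -17 = 41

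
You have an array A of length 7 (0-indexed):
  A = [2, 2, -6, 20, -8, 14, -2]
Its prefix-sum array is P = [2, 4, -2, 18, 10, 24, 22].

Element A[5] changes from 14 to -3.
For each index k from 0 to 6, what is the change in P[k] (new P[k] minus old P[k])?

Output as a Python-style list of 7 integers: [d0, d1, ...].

Answer: [0, 0, 0, 0, 0, -17, -17]

Derivation:
Element change: A[5] 14 -> -3, delta = -17
For k < 5: P[k] unchanged, delta_P[k] = 0
For k >= 5: P[k] shifts by exactly -17
Delta array: [0, 0, 0, 0, 0, -17, -17]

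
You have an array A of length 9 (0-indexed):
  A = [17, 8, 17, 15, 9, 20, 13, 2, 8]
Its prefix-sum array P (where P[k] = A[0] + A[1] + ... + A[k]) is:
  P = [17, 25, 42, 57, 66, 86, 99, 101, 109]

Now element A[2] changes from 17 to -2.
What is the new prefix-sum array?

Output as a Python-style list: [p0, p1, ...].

Answer: [17, 25, 23, 38, 47, 67, 80, 82, 90]

Derivation:
Change: A[2] 17 -> -2, delta = -19
P[k] for k < 2: unchanged (A[2] not included)
P[k] for k >= 2: shift by delta = -19
  P[0] = 17 + 0 = 17
  P[1] = 25 + 0 = 25
  P[2] = 42 + -19 = 23
  P[3] = 57 + -19 = 38
  P[4] = 66 + -19 = 47
  P[5] = 86 + -19 = 67
  P[6] = 99 + -19 = 80
  P[7] = 101 + -19 = 82
  P[8] = 109 + -19 = 90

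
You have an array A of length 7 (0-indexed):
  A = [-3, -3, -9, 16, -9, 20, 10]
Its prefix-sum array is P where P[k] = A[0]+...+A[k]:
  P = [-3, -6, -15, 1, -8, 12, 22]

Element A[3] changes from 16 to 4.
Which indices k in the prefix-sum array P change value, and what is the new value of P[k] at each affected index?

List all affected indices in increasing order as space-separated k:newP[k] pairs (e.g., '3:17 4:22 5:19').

Answer: 3:-11 4:-20 5:0 6:10

Derivation:
P[k] = A[0] + ... + A[k]
P[k] includes A[3] iff k >= 3
Affected indices: 3, 4, ..., 6; delta = -12
  P[3]: 1 + -12 = -11
  P[4]: -8 + -12 = -20
  P[5]: 12 + -12 = 0
  P[6]: 22 + -12 = 10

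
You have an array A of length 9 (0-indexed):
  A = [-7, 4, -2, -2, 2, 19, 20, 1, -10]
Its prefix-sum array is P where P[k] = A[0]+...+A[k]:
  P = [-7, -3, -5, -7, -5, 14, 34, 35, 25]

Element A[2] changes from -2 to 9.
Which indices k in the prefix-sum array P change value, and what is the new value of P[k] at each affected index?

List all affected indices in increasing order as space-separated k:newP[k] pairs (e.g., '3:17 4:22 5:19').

Answer: 2:6 3:4 4:6 5:25 6:45 7:46 8:36

Derivation:
P[k] = A[0] + ... + A[k]
P[k] includes A[2] iff k >= 2
Affected indices: 2, 3, ..., 8; delta = 11
  P[2]: -5 + 11 = 6
  P[3]: -7 + 11 = 4
  P[4]: -5 + 11 = 6
  P[5]: 14 + 11 = 25
  P[6]: 34 + 11 = 45
  P[7]: 35 + 11 = 46
  P[8]: 25 + 11 = 36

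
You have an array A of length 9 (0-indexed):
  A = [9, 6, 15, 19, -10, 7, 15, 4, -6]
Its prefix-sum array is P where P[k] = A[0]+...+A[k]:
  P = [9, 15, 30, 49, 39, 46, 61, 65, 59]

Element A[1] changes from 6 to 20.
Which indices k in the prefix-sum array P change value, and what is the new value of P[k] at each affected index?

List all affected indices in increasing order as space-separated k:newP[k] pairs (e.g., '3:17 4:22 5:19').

Answer: 1:29 2:44 3:63 4:53 5:60 6:75 7:79 8:73

Derivation:
P[k] = A[0] + ... + A[k]
P[k] includes A[1] iff k >= 1
Affected indices: 1, 2, ..., 8; delta = 14
  P[1]: 15 + 14 = 29
  P[2]: 30 + 14 = 44
  P[3]: 49 + 14 = 63
  P[4]: 39 + 14 = 53
  P[5]: 46 + 14 = 60
  P[6]: 61 + 14 = 75
  P[7]: 65 + 14 = 79
  P[8]: 59 + 14 = 73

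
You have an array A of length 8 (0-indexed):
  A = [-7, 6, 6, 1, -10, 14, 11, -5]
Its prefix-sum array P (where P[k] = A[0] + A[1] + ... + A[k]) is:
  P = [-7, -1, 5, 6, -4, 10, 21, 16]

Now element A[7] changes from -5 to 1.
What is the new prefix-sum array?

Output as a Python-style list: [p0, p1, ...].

Change: A[7] -5 -> 1, delta = 6
P[k] for k < 7: unchanged (A[7] not included)
P[k] for k >= 7: shift by delta = 6
  P[0] = -7 + 0 = -7
  P[1] = -1 + 0 = -1
  P[2] = 5 + 0 = 5
  P[3] = 6 + 0 = 6
  P[4] = -4 + 0 = -4
  P[5] = 10 + 0 = 10
  P[6] = 21 + 0 = 21
  P[7] = 16 + 6 = 22

Answer: [-7, -1, 5, 6, -4, 10, 21, 22]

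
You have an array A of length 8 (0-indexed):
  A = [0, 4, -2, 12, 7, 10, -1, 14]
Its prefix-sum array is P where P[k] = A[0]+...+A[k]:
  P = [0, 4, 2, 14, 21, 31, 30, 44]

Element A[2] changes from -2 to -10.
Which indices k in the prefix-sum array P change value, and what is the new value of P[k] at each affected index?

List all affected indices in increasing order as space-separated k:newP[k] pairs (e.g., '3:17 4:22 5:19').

P[k] = A[0] + ... + A[k]
P[k] includes A[2] iff k >= 2
Affected indices: 2, 3, ..., 7; delta = -8
  P[2]: 2 + -8 = -6
  P[3]: 14 + -8 = 6
  P[4]: 21 + -8 = 13
  P[5]: 31 + -8 = 23
  P[6]: 30 + -8 = 22
  P[7]: 44 + -8 = 36

Answer: 2:-6 3:6 4:13 5:23 6:22 7:36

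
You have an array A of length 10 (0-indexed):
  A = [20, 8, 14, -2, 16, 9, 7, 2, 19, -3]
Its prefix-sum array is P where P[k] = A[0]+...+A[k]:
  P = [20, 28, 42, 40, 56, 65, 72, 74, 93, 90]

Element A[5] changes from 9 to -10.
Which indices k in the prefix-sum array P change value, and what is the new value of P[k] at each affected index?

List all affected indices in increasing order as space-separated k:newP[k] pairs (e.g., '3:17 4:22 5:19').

P[k] = A[0] + ... + A[k]
P[k] includes A[5] iff k >= 5
Affected indices: 5, 6, ..., 9; delta = -19
  P[5]: 65 + -19 = 46
  P[6]: 72 + -19 = 53
  P[7]: 74 + -19 = 55
  P[8]: 93 + -19 = 74
  P[9]: 90 + -19 = 71

Answer: 5:46 6:53 7:55 8:74 9:71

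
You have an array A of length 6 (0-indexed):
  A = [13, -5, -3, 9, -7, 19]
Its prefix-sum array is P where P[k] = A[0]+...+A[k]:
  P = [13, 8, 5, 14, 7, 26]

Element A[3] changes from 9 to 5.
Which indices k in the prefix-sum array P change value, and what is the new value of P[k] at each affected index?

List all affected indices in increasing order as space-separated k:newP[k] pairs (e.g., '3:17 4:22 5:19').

Answer: 3:10 4:3 5:22

Derivation:
P[k] = A[0] + ... + A[k]
P[k] includes A[3] iff k >= 3
Affected indices: 3, 4, ..., 5; delta = -4
  P[3]: 14 + -4 = 10
  P[4]: 7 + -4 = 3
  P[5]: 26 + -4 = 22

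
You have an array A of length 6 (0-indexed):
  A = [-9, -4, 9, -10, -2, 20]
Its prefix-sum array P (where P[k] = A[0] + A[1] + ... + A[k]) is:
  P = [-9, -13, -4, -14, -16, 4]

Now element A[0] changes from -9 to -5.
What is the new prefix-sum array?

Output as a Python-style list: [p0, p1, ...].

Answer: [-5, -9, 0, -10, -12, 8]

Derivation:
Change: A[0] -9 -> -5, delta = 4
P[k] for k < 0: unchanged (A[0] not included)
P[k] for k >= 0: shift by delta = 4
  P[0] = -9 + 4 = -5
  P[1] = -13 + 4 = -9
  P[2] = -4 + 4 = 0
  P[3] = -14 + 4 = -10
  P[4] = -16 + 4 = -12
  P[5] = 4 + 4 = 8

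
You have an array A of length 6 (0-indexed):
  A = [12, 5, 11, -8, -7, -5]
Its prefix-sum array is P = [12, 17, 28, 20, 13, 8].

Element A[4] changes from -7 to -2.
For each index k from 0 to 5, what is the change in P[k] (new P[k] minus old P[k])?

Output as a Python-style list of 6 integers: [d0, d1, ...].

Answer: [0, 0, 0, 0, 5, 5]

Derivation:
Element change: A[4] -7 -> -2, delta = 5
For k < 4: P[k] unchanged, delta_P[k] = 0
For k >= 4: P[k] shifts by exactly 5
Delta array: [0, 0, 0, 0, 5, 5]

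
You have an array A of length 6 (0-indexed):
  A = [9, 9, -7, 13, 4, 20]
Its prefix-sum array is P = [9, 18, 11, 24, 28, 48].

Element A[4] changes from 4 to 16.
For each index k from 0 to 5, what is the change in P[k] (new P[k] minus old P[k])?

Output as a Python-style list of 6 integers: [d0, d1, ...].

Element change: A[4] 4 -> 16, delta = 12
For k < 4: P[k] unchanged, delta_P[k] = 0
For k >= 4: P[k] shifts by exactly 12
Delta array: [0, 0, 0, 0, 12, 12]

Answer: [0, 0, 0, 0, 12, 12]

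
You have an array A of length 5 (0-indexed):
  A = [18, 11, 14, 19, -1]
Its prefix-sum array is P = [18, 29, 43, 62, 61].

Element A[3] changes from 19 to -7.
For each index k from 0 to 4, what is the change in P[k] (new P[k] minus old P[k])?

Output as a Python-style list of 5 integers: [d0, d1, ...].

Element change: A[3] 19 -> -7, delta = -26
For k < 3: P[k] unchanged, delta_P[k] = 0
For k >= 3: P[k] shifts by exactly -26
Delta array: [0, 0, 0, -26, -26]

Answer: [0, 0, 0, -26, -26]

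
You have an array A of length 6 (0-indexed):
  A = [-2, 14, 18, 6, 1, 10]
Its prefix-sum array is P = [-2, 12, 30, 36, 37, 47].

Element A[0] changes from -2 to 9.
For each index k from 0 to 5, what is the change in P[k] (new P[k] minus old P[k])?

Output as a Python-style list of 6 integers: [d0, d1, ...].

Answer: [11, 11, 11, 11, 11, 11]

Derivation:
Element change: A[0] -2 -> 9, delta = 11
For k < 0: P[k] unchanged, delta_P[k] = 0
For k >= 0: P[k] shifts by exactly 11
Delta array: [11, 11, 11, 11, 11, 11]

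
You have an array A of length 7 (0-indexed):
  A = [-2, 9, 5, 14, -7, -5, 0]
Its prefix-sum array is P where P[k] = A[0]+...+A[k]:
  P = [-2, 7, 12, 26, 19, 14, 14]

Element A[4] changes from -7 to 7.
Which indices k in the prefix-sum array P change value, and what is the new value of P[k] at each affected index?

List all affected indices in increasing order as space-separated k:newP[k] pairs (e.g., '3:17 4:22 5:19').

Answer: 4:33 5:28 6:28

Derivation:
P[k] = A[0] + ... + A[k]
P[k] includes A[4] iff k >= 4
Affected indices: 4, 5, ..., 6; delta = 14
  P[4]: 19 + 14 = 33
  P[5]: 14 + 14 = 28
  P[6]: 14 + 14 = 28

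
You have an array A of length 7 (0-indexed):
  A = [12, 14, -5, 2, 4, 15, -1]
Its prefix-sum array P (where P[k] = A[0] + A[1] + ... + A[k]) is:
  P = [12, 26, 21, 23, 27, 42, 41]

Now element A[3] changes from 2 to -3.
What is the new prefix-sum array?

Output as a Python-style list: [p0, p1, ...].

Answer: [12, 26, 21, 18, 22, 37, 36]

Derivation:
Change: A[3] 2 -> -3, delta = -5
P[k] for k < 3: unchanged (A[3] not included)
P[k] for k >= 3: shift by delta = -5
  P[0] = 12 + 0 = 12
  P[1] = 26 + 0 = 26
  P[2] = 21 + 0 = 21
  P[3] = 23 + -5 = 18
  P[4] = 27 + -5 = 22
  P[5] = 42 + -5 = 37
  P[6] = 41 + -5 = 36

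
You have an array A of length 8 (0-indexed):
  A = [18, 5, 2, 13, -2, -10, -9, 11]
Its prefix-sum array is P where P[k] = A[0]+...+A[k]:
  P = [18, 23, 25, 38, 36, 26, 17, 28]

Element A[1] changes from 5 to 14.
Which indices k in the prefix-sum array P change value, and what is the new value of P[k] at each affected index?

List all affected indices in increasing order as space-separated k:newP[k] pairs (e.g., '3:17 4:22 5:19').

P[k] = A[0] + ... + A[k]
P[k] includes A[1] iff k >= 1
Affected indices: 1, 2, ..., 7; delta = 9
  P[1]: 23 + 9 = 32
  P[2]: 25 + 9 = 34
  P[3]: 38 + 9 = 47
  P[4]: 36 + 9 = 45
  P[5]: 26 + 9 = 35
  P[6]: 17 + 9 = 26
  P[7]: 28 + 9 = 37

Answer: 1:32 2:34 3:47 4:45 5:35 6:26 7:37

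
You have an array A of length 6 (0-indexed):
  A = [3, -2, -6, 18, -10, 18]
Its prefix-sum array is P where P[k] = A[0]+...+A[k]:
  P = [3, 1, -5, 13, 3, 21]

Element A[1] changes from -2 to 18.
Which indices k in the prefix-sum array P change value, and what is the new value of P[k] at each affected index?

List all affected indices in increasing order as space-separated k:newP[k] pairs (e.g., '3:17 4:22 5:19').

Answer: 1:21 2:15 3:33 4:23 5:41

Derivation:
P[k] = A[0] + ... + A[k]
P[k] includes A[1] iff k >= 1
Affected indices: 1, 2, ..., 5; delta = 20
  P[1]: 1 + 20 = 21
  P[2]: -5 + 20 = 15
  P[3]: 13 + 20 = 33
  P[4]: 3 + 20 = 23
  P[5]: 21 + 20 = 41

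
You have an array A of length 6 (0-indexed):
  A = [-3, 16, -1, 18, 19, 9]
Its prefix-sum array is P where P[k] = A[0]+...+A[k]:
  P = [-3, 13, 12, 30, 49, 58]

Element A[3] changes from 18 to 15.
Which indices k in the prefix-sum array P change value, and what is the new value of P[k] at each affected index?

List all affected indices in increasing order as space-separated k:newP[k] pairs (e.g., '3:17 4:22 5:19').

P[k] = A[0] + ... + A[k]
P[k] includes A[3] iff k >= 3
Affected indices: 3, 4, ..., 5; delta = -3
  P[3]: 30 + -3 = 27
  P[4]: 49 + -3 = 46
  P[5]: 58 + -3 = 55

Answer: 3:27 4:46 5:55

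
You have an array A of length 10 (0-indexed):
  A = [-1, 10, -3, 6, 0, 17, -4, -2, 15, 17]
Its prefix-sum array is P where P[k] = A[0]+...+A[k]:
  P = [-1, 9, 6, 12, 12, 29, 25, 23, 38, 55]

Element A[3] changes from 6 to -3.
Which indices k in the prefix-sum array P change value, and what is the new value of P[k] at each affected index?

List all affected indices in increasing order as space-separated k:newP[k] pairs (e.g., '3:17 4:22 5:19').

P[k] = A[0] + ... + A[k]
P[k] includes A[3] iff k >= 3
Affected indices: 3, 4, ..., 9; delta = -9
  P[3]: 12 + -9 = 3
  P[4]: 12 + -9 = 3
  P[5]: 29 + -9 = 20
  P[6]: 25 + -9 = 16
  P[7]: 23 + -9 = 14
  P[8]: 38 + -9 = 29
  P[9]: 55 + -9 = 46

Answer: 3:3 4:3 5:20 6:16 7:14 8:29 9:46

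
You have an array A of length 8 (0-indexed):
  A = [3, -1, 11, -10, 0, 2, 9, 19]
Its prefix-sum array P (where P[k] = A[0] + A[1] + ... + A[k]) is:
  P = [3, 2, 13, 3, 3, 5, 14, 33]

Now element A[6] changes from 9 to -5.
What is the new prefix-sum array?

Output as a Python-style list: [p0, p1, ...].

Answer: [3, 2, 13, 3, 3, 5, 0, 19]

Derivation:
Change: A[6] 9 -> -5, delta = -14
P[k] for k < 6: unchanged (A[6] not included)
P[k] for k >= 6: shift by delta = -14
  P[0] = 3 + 0 = 3
  P[1] = 2 + 0 = 2
  P[2] = 13 + 0 = 13
  P[3] = 3 + 0 = 3
  P[4] = 3 + 0 = 3
  P[5] = 5 + 0 = 5
  P[6] = 14 + -14 = 0
  P[7] = 33 + -14 = 19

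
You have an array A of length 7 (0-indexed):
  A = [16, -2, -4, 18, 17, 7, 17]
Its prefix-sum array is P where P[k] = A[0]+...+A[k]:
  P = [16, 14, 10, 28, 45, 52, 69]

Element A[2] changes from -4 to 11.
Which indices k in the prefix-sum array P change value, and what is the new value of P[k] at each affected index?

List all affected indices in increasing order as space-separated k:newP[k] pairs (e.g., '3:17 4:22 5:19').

Answer: 2:25 3:43 4:60 5:67 6:84

Derivation:
P[k] = A[0] + ... + A[k]
P[k] includes A[2] iff k >= 2
Affected indices: 2, 3, ..., 6; delta = 15
  P[2]: 10 + 15 = 25
  P[3]: 28 + 15 = 43
  P[4]: 45 + 15 = 60
  P[5]: 52 + 15 = 67
  P[6]: 69 + 15 = 84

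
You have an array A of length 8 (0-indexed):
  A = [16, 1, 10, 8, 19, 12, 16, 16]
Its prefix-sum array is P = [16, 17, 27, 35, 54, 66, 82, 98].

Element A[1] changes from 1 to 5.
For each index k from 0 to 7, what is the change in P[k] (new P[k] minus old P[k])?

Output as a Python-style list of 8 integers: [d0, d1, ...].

Answer: [0, 4, 4, 4, 4, 4, 4, 4]

Derivation:
Element change: A[1] 1 -> 5, delta = 4
For k < 1: P[k] unchanged, delta_P[k] = 0
For k >= 1: P[k] shifts by exactly 4
Delta array: [0, 4, 4, 4, 4, 4, 4, 4]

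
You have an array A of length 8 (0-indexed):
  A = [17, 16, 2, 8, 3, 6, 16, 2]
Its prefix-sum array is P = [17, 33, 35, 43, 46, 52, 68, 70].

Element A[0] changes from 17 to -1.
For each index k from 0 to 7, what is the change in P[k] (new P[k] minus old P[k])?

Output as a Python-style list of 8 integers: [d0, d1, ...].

Element change: A[0] 17 -> -1, delta = -18
For k < 0: P[k] unchanged, delta_P[k] = 0
For k >= 0: P[k] shifts by exactly -18
Delta array: [-18, -18, -18, -18, -18, -18, -18, -18]

Answer: [-18, -18, -18, -18, -18, -18, -18, -18]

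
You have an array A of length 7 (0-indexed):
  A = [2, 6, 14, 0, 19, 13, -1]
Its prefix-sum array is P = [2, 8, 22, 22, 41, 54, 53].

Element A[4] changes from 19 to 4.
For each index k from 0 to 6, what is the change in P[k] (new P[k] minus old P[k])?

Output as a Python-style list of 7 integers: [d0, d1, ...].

Answer: [0, 0, 0, 0, -15, -15, -15]

Derivation:
Element change: A[4] 19 -> 4, delta = -15
For k < 4: P[k] unchanged, delta_P[k] = 0
For k >= 4: P[k] shifts by exactly -15
Delta array: [0, 0, 0, 0, -15, -15, -15]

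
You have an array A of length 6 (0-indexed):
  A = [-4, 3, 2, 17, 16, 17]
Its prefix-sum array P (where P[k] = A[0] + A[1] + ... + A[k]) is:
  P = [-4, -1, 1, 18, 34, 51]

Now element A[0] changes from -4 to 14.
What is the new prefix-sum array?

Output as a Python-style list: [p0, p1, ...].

Answer: [14, 17, 19, 36, 52, 69]

Derivation:
Change: A[0] -4 -> 14, delta = 18
P[k] for k < 0: unchanged (A[0] not included)
P[k] for k >= 0: shift by delta = 18
  P[0] = -4 + 18 = 14
  P[1] = -1 + 18 = 17
  P[2] = 1 + 18 = 19
  P[3] = 18 + 18 = 36
  P[4] = 34 + 18 = 52
  P[5] = 51 + 18 = 69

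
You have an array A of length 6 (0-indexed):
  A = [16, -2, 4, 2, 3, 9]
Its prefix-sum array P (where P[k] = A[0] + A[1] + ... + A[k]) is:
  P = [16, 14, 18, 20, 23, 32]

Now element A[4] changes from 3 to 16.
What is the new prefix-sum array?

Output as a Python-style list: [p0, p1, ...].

Change: A[4] 3 -> 16, delta = 13
P[k] for k < 4: unchanged (A[4] not included)
P[k] for k >= 4: shift by delta = 13
  P[0] = 16 + 0 = 16
  P[1] = 14 + 0 = 14
  P[2] = 18 + 0 = 18
  P[3] = 20 + 0 = 20
  P[4] = 23 + 13 = 36
  P[5] = 32 + 13 = 45

Answer: [16, 14, 18, 20, 36, 45]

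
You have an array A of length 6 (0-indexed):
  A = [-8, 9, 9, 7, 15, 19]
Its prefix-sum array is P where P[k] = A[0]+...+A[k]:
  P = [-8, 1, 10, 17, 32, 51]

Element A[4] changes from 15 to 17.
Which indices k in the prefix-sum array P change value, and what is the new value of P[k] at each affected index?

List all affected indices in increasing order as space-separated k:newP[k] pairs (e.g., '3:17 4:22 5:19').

Answer: 4:34 5:53

Derivation:
P[k] = A[0] + ... + A[k]
P[k] includes A[4] iff k >= 4
Affected indices: 4, 5, ..., 5; delta = 2
  P[4]: 32 + 2 = 34
  P[5]: 51 + 2 = 53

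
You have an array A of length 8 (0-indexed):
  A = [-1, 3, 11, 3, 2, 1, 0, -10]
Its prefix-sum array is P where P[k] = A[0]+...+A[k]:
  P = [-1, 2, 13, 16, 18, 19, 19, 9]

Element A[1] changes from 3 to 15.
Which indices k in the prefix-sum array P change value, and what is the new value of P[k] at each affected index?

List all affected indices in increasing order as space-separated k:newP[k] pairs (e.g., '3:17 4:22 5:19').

Answer: 1:14 2:25 3:28 4:30 5:31 6:31 7:21

Derivation:
P[k] = A[0] + ... + A[k]
P[k] includes A[1] iff k >= 1
Affected indices: 1, 2, ..., 7; delta = 12
  P[1]: 2 + 12 = 14
  P[2]: 13 + 12 = 25
  P[3]: 16 + 12 = 28
  P[4]: 18 + 12 = 30
  P[5]: 19 + 12 = 31
  P[6]: 19 + 12 = 31
  P[7]: 9 + 12 = 21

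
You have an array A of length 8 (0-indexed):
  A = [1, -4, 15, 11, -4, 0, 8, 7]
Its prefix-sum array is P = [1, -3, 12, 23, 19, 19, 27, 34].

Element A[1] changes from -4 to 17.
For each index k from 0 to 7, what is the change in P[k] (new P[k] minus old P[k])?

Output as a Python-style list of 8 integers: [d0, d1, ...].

Answer: [0, 21, 21, 21, 21, 21, 21, 21]

Derivation:
Element change: A[1] -4 -> 17, delta = 21
For k < 1: P[k] unchanged, delta_P[k] = 0
For k >= 1: P[k] shifts by exactly 21
Delta array: [0, 21, 21, 21, 21, 21, 21, 21]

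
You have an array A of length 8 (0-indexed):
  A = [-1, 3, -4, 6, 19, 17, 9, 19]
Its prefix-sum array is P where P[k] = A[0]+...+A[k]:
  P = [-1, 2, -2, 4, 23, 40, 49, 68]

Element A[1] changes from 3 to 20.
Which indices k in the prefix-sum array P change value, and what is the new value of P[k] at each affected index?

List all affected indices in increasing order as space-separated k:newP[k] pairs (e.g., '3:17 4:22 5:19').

Answer: 1:19 2:15 3:21 4:40 5:57 6:66 7:85

Derivation:
P[k] = A[0] + ... + A[k]
P[k] includes A[1] iff k >= 1
Affected indices: 1, 2, ..., 7; delta = 17
  P[1]: 2 + 17 = 19
  P[2]: -2 + 17 = 15
  P[3]: 4 + 17 = 21
  P[4]: 23 + 17 = 40
  P[5]: 40 + 17 = 57
  P[6]: 49 + 17 = 66
  P[7]: 68 + 17 = 85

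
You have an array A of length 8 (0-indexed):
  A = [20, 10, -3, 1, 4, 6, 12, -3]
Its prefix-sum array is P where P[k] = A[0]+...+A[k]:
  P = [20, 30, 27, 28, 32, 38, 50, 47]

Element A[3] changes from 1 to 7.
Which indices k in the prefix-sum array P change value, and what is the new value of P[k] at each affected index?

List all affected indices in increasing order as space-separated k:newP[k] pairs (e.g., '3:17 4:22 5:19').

P[k] = A[0] + ... + A[k]
P[k] includes A[3] iff k >= 3
Affected indices: 3, 4, ..., 7; delta = 6
  P[3]: 28 + 6 = 34
  P[4]: 32 + 6 = 38
  P[5]: 38 + 6 = 44
  P[6]: 50 + 6 = 56
  P[7]: 47 + 6 = 53

Answer: 3:34 4:38 5:44 6:56 7:53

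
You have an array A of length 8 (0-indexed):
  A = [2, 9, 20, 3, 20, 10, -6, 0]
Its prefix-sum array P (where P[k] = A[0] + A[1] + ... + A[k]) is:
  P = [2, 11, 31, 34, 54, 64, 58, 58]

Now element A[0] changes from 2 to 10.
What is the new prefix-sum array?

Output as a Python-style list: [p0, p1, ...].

Answer: [10, 19, 39, 42, 62, 72, 66, 66]

Derivation:
Change: A[0] 2 -> 10, delta = 8
P[k] for k < 0: unchanged (A[0] not included)
P[k] for k >= 0: shift by delta = 8
  P[0] = 2 + 8 = 10
  P[1] = 11 + 8 = 19
  P[2] = 31 + 8 = 39
  P[3] = 34 + 8 = 42
  P[4] = 54 + 8 = 62
  P[5] = 64 + 8 = 72
  P[6] = 58 + 8 = 66
  P[7] = 58 + 8 = 66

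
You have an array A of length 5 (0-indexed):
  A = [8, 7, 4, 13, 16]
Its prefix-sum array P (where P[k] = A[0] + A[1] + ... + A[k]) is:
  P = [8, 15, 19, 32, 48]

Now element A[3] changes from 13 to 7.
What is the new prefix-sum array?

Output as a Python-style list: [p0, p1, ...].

Change: A[3] 13 -> 7, delta = -6
P[k] for k < 3: unchanged (A[3] not included)
P[k] for k >= 3: shift by delta = -6
  P[0] = 8 + 0 = 8
  P[1] = 15 + 0 = 15
  P[2] = 19 + 0 = 19
  P[3] = 32 + -6 = 26
  P[4] = 48 + -6 = 42

Answer: [8, 15, 19, 26, 42]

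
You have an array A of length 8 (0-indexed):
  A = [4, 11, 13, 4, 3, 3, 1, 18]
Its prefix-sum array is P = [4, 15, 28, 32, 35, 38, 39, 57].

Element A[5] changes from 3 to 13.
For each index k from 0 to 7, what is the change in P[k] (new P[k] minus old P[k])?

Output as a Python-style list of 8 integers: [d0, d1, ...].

Element change: A[5] 3 -> 13, delta = 10
For k < 5: P[k] unchanged, delta_P[k] = 0
For k >= 5: P[k] shifts by exactly 10
Delta array: [0, 0, 0, 0, 0, 10, 10, 10]

Answer: [0, 0, 0, 0, 0, 10, 10, 10]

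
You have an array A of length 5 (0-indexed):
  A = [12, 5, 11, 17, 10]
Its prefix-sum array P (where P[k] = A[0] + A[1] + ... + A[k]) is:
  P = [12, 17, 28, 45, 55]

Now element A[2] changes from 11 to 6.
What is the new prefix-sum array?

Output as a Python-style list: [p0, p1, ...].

Change: A[2] 11 -> 6, delta = -5
P[k] for k < 2: unchanged (A[2] not included)
P[k] for k >= 2: shift by delta = -5
  P[0] = 12 + 0 = 12
  P[1] = 17 + 0 = 17
  P[2] = 28 + -5 = 23
  P[3] = 45 + -5 = 40
  P[4] = 55 + -5 = 50

Answer: [12, 17, 23, 40, 50]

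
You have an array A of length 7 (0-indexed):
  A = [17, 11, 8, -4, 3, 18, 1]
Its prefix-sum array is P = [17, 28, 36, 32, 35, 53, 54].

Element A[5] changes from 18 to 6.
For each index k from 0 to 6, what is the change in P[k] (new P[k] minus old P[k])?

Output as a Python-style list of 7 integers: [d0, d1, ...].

Answer: [0, 0, 0, 0, 0, -12, -12]

Derivation:
Element change: A[5] 18 -> 6, delta = -12
For k < 5: P[k] unchanged, delta_P[k] = 0
For k >= 5: P[k] shifts by exactly -12
Delta array: [0, 0, 0, 0, 0, -12, -12]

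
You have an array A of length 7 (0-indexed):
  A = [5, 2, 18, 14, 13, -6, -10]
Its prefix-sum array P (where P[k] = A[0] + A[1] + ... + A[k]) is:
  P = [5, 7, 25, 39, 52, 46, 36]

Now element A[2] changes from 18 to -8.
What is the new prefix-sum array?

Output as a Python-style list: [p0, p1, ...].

Change: A[2] 18 -> -8, delta = -26
P[k] for k < 2: unchanged (A[2] not included)
P[k] for k >= 2: shift by delta = -26
  P[0] = 5 + 0 = 5
  P[1] = 7 + 0 = 7
  P[2] = 25 + -26 = -1
  P[3] = 39 + -26 = 13
  P[4] = 52 + -26 = 26
  P[5] = 46 + -26 = 20
  P[6] = 36 + -26 = 10

Answer: [5, 7, -1, 13, 26, 20, 10]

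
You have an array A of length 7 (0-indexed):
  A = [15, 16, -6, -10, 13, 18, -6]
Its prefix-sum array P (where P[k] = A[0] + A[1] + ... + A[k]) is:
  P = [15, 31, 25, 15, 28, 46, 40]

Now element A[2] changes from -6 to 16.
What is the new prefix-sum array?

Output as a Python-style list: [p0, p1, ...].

Answer: [15, 31, 47, 37, 50, 68, 62]

Derivation:
Change: A[2] -6 -> 16, delta = 22
P[k] for k < 2: unchanged (A[2] not included)
P[k] for k >= 2: shift by delta = 22
  P[0] = 15 + 0 = 15
  P[1] = 31 + 0 = 31
  P[2] = 25 + 22 = 47
  P[3] = 15 + 22 = 37
  P[4] = 28 + 22 = 50
  P[5] = 46 + 22 = 68
  P[6] = 40 + 22 = 62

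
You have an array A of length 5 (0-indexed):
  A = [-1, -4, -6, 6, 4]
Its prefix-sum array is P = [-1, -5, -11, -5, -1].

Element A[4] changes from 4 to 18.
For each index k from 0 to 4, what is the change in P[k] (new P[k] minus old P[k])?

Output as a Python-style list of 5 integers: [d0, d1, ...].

Answer: [0, 0, 0, 0, 14]

Derivation:
Element change: A[4] 4 -> 18, delta = 14
For k < 4: P[k] unchanged, delta_P[k] = 0
For k >= 4: P[k] shifts by exactly 14
Delta array: [0, 0, 0, 0, 14]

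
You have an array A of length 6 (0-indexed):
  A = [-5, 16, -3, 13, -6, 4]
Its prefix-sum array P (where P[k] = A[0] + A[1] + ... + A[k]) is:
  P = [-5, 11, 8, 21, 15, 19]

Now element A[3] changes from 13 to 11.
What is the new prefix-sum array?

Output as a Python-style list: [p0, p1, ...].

Change: A[3] 13 -> 11, delta = -2
P[k] for k < 3: unchanged (A[3] not included)
P[k] for k >= 3: shift by delta = -2
  P[0] = -5 + 0 = -5
  P[1] = 11 + 0 = 11
  P[2] = 8 + 0 = 8
  P[3] = 21 + -2 = 19
  P[4] = 15 + -2 = 13
  P[5] = 19 + -2 = 17

Answer: [-5, 11, 8, 19, 13, 17]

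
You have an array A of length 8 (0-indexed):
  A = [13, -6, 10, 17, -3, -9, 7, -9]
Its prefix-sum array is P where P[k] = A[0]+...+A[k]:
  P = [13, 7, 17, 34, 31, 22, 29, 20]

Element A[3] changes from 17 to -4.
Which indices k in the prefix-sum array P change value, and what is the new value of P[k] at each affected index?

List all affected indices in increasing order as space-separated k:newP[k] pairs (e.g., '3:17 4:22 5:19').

P[k] = A[0] + ... + A[k]
P[k] includes A[3] iff k >= 3
Affected indices: 3, 4, ..., 7; delta = -21
  P[3]: 34 + -21 = 13
  P[4]: 31 + -21 = 10
  P[5]: 22 + -21 = 1
  P[6]: 29 + -21 = 8
  P[7]: 20 + -21 = -1

Answer: 3:13 4:10 5:1 6:8 7:-1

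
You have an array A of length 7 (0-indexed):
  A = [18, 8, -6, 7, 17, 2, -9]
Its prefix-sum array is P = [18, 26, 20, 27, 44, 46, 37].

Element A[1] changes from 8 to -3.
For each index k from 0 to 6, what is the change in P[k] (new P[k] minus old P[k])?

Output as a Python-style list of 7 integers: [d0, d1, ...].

Element change: A[1] 8 -> -3, delta = -11
For k < 1: P[k] unchanged, delta_P[k] = 0
For k >= 1: P[k] shifts by exactly -11
Delta array: [0, -11, -11, -11, -11, -11, -11]

Answer: [0, -11, -11, -11, -11, -11, -11]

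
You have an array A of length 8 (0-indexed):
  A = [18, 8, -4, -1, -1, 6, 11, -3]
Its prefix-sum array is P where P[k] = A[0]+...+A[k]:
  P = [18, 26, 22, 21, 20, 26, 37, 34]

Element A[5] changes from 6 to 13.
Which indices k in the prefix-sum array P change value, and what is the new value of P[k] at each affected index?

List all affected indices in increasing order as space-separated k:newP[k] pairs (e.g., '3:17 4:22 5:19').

P[k] = A[0] + ... + A[k]
P[k] includes A[5] iff k >= 5
Affected indices: 5, 6, ..., 7; delta = 7
  P[5]: 26 + 7 = 33
  P[6]: 37 + 7 = 44
  P[7]: 34 + 7 = 41

Answer: 5:33 6:44 7:41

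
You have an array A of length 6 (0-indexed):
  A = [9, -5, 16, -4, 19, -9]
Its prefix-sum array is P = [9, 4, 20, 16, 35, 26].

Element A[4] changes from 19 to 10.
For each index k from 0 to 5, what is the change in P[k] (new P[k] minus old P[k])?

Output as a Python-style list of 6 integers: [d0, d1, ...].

Answer: [0, 0, 0, 0, -9, -9]

Derivation:
Element change: A[4] 19 -> 10, delta = -9
For k < 4: P[k] unchanged, delta_P[k] = 0
For k >= 4: P[k] shifts by exactly -9
Delta array: [0, 0, 0, 0, -9, -9]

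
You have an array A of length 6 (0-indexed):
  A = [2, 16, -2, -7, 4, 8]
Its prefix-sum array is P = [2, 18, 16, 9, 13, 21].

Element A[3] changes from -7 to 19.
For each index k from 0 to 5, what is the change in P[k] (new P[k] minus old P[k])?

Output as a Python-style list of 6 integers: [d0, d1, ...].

Element change: A[3] -7 -> 19, delta = 26
For k < 3: P[k] unchanged, delta_P[k] = 0
For k >= 3: P[k] shifts by exactly 26
Delta array: [0, 0, 0, 26, 26, 26]

Answer: [0, 0, 0, 26, 26, 26]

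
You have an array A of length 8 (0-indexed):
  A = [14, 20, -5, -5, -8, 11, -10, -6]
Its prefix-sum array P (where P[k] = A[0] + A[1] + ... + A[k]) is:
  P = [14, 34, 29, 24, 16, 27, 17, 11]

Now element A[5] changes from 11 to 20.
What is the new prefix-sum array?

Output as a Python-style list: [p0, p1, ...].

Answer: [14, 34, 29, 24, 16, 36, 26, 20]

Derivation:
Change: A[5] 11 -> 20, delta = 9
P[k] for k < 5: unchanged (A[5] not included)
P[k] for k >= 5: shift by delta = 9
  P[0] = 14 + 0 = 14
  P[1] = 34 + 0 = 34
  P[2] = 29 + 0 = 29
  P[3] = 24 + 0 = 24
  P[4] = 16 + 0 = 16
  P[5] = 27 + 9 = 36
  P[6] = 17 + 9 = 26
  P[7] = 11 + 9 = 20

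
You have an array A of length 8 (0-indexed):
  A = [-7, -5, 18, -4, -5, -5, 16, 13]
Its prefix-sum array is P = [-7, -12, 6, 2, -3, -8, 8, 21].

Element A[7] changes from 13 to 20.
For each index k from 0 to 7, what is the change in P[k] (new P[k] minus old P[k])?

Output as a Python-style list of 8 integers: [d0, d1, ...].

Answer: [0, 0, 0, 0, 0, 0, 0, 7]

Derivation:
Element change: A[7] 13 -> 20, delta = 7
For k < 7: P[k] unchanged, delta_P[k] = 0
For k >= 7: P[k] shifts by exactly 7
Delta array: [0, 0, 0, 0, 0, 0, 0, 7]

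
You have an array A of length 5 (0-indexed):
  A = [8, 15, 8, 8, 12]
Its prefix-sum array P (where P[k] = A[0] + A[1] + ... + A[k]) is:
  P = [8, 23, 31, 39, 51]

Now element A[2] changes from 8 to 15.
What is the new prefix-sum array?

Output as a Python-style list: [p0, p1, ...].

Answer: [8, 23, 38, 46, 58]

Derivation:
Change: A[2] 8 -> 15, delta = 7
P[k] for k < 2: unchanged (A[2] not included)
P[k] for k >= 2: shift by delta = 7
  P[0] = 8 + 0 = 8
  P[1] = 23 + 0 = 23
  P[2] = 31 + 7 = 38
  P[3] = 39 + 7 = 46
  P[4] = 51 + 7 = 58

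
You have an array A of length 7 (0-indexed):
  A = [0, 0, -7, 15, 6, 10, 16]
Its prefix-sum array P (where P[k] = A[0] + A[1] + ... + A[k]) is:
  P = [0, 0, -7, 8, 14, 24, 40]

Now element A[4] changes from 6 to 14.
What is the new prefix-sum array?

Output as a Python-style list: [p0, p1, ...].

Change: A[4] 6 -> 14, delta = 8
P[k] for k < 4: unchanged (A[4] not included)
P[k] for k >= 4: shift by delta = 8
  P[0] = 0 + 0 = 0
  P[1] = 0 + 0 = 0
  P[2] = -7 + 0 = -7
  P[3] = 8 + 0 = 8
  P[4] = 14 + 8 = 22
  P[5] = 24 + 8 = 32
  P[6] = 40 + 8 = 48

Answer: [0, 0, -7, 8, 22, 32, 48]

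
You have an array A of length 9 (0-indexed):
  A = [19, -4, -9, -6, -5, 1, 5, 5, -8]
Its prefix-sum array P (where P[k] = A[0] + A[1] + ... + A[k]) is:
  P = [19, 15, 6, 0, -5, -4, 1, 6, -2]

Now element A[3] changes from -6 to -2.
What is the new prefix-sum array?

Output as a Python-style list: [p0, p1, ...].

Change: A[3] -6 -> -2, delta = 4
P[k] for k < 3: unchanged (A[3] not included)
P[k] for k >= 3: shift by delta = 4
  P[0] = 19 + 0 = 19
  P[1] = 15 + 0 = 15
  P[2] = 6 + 0 = 6
  P[3] = 0 + 4 = 4
  P[4] = -5 + 4 = -1
  P[5] = -4 + 4 = 0
  P[6] = 1 + 4 = 5
  P[7] = 6 + 4 = 10
  P[8] = -2 + 4 = 2

Answer: [19, 15, 6, 4, -1, 0, 5, 10, 2]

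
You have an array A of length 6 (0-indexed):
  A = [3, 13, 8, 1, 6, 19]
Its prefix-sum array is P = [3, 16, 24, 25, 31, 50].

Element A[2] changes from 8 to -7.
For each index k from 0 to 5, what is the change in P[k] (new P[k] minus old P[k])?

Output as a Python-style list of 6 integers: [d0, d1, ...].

Answer: [0, 0, -15, -15, -15, -15]

Derivation:
Element change: A[2] 8 -> -7, delta = -15
For k < 2: P[k] unchanged, delta_P[k] = 0
For k >= 2: P[k] shifts by exactly -15
Delta array: [0, 0, -15, -15, -15, -15]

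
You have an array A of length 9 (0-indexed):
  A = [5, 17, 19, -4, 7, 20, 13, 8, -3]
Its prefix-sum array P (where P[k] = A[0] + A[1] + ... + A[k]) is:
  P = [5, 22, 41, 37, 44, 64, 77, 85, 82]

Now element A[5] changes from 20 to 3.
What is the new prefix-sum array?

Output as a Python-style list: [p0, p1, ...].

Answer: [5, 22, 41, 37, 44, 47, 60, 68, 65]

Derivation:
Change: A[5] 20 -> 3, delta = -17
P[k] for k < 5: unchanged (A[5] not included)
P[k] for k >= 5: shift by delta = -17
  P[0] = 5 + 0 = 5
  P[1] = 22 + 0 = 22
  P[2] = 41 + 0 = 41
  P[3] = 37 + 0 = 37
  P[4] = 44 + 0 = 44
  P[5] = 64 + -17 = 47
  P[6] = 77 + -17 = 60
  P[7] = 85 + -17 = 68
  P[8] = 82 + -17 = 65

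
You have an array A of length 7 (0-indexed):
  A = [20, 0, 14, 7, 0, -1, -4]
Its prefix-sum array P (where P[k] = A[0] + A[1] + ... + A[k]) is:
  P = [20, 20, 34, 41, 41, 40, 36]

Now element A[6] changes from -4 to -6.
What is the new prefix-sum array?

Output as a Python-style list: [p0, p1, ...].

Change: A[6] -4 -> -6, delta = -2
P[k] for k < 6: unchanged (A[6] not included)
P[k] for k >= 6: shift by delta = -2
  P[0] = 20 + 0 = 20
  P[1] = 20 + 0 = 20
  P[2] = 34 + 0 = 34
  P[3] = 41 + 0 = 41
  P[4] = 41 + 0 = 41
  P[5] = 40 + 0 = 40
  P[6] = 36 + -2 = 34

Answer: [20, 20, 34, 41, 41, 40, 34]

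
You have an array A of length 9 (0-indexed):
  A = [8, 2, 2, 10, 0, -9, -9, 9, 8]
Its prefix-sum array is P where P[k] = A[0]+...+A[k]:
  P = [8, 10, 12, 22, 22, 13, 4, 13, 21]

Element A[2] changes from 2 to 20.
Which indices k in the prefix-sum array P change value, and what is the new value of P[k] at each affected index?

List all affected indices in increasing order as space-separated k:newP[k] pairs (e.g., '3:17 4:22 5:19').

Answer: 2:30 3:40 4:40 5:31 6:22 7:31 8:39

Derivation:
P[k] = A[0] + ... + A[k]
P[k] includes A[2] iff k >= 2
Affected indices: 2, 3, ..., 8; delta = 18
  P[2]: 12 + 18 = 30
  P[3]: 22 + 18 = 40
  P[4]: 22 + 18 = 40
  P[5]: 13 + 18 = 31
  P[6]: 4 + 18 = 22
  P[7]: 13 + 18 = 31
  P[8]: 21 + 18 = 39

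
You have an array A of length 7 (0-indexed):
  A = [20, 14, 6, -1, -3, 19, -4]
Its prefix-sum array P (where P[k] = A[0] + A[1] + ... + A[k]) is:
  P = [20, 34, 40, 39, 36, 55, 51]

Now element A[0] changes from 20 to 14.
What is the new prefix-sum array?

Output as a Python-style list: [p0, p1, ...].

Answer: [14, 28, 34, 33, 30, 49, 45]

Derivation:
Change: A[0] 20 -> 14, delta = -6
P[k] for k < 0: unchanged (A[0] not included)
P[k] for k >= 0: shift by delta = -6
  P[0] = 20 + -6 = 14
  P[1] = 34 + -6 = 28
  P[2] = 40 + -6 = 34
  P[3] = 39 + -6 = 33
  P[4] = 36 + -6 = 30
  P[5] = 55 + -6 = 49
  P[6] = 51 + -6 = 45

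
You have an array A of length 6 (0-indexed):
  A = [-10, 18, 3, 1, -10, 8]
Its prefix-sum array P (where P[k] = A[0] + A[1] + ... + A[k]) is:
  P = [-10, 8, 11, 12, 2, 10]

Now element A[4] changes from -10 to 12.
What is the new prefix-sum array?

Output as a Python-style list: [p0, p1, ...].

Change: A[4] -10 -> 12, delta = 22
P[k] for k < 4: unchanged (A[4] not included)
P[k] for k >= 4: shift by delta = 22
  P[0] = -10 + 0 = -10
  P[1] = 8 + 0 = 8
  P[2] = 11 + 0 = 11
  P[3] = 12 + 0 = 12
  P[4] = 2 + 22 = 24
  P[5] = 10 + 22 = 32

Answer: [-10, 8, 11, 12, 24, 32]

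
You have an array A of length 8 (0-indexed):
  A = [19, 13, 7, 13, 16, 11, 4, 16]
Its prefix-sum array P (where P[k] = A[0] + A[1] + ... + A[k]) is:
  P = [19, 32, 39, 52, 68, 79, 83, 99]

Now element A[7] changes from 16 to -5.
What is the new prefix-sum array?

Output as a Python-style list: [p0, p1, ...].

Answer: [19, 32, 39, 52, 68, 79, 83, 78]

Derivation:
Change: A[7] 16 -> -5, delta = -21
P[k] for k < 7: unchanged (A[7] not included)
P[k] for k >= 7: shift by delta = -21
  P[0] = 19 + 0 = 19
  P[1] = 32 + 0 = 32
  P[2] = 39 + 0 = 39
  P[3] = 52 + 0 = 52
  P[4] = 68 + 0 = 68
  P[5] = 79 + 0 = 79
  P[6] = 83 + 0 = 83
  P[7] = 99 + -21 = 78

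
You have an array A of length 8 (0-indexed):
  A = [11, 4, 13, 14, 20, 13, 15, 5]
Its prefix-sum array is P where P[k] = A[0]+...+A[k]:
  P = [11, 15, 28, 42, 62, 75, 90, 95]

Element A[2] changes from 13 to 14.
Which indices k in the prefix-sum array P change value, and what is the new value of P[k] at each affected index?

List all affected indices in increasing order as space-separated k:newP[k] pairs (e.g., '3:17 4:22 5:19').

P[k] = A[0] + ... + A[k]
P[k] includes A[2] iff k >= 2
Affected indices: 2, 3, ..., 7; delta = 1
  P[2]: 28 + 1 = 29
  P[3]: 42 + 1 = 43
  P[4]: 62 + 1 = 63
  P[5]: 75 + 1 = 76
  P[6]: 90 + 1 = 91
  P[7]: 95 + 1 = 96

Answer: 2:29 3:43 4:63 5:76 6:91 7:96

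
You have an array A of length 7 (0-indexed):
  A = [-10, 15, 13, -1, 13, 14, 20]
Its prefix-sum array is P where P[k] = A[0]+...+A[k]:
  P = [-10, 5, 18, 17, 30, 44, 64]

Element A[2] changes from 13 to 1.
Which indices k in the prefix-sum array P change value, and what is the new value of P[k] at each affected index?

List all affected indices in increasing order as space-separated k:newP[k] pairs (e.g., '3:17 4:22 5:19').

Answer: 2:6 3:5 4:18 5:32 6:52

Derivation:
P[k] = A[0] + ... + A[k]
P[k] includes A[2] iff k >= 2
Affected indices: 2, 3, ..., 6; delta = -12
  P[2]: 18 + -12 = 6
  P[3]: 17 + -12 = 5
  P[4]: 30 + -12 = 18
  P[5]: 44 + -12 = 32
  P[6]: 64 + -12 = 52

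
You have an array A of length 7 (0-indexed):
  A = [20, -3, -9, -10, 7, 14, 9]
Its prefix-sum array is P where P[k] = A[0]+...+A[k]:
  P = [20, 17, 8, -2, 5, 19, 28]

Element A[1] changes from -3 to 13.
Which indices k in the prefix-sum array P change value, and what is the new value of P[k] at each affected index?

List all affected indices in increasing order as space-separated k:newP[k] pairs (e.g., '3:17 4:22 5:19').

P[k] = A[0] + ... + A[k]
P[k] includes A[1] iff k >= 1
Affected indices: 1, 2, ..., 6; delta = 16
  P[1]: 17 + 16 = 33
  P[2]: 8 + 16 = 24
  P[3]: -2 + 16 = 14
  P[4]: 5 + 16 = 21
  P[5]: 19 + 16 = 35
  P[6]: 28 + 16 = 44

Answer: 1:33 2:24 3:14 4:21 5:35 6:44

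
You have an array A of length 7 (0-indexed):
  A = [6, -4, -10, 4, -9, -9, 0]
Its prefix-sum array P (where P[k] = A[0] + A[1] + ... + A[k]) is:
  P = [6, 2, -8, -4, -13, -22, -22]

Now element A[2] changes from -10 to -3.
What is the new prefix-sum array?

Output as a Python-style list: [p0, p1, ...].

Change: A[2] -10 -> -3, delta = 7
P[k] for k < 2: unchanged (A[2] not included)
P[k] for k >= 2: shift by delta = 7
  P[0] = 6 + 0 = 6
  P[1] = 2 + 0 = 2
  P[2] = -8 + 7 = -1
  P[3] = -4 + 7 = 3
  P[4] = -13 + 7 = -6
  P[5] = -22 + 7 = -15
  P[6] = -22 + 7 = -15

Answer: [6, 2, -1, 3, -6, -15, -15]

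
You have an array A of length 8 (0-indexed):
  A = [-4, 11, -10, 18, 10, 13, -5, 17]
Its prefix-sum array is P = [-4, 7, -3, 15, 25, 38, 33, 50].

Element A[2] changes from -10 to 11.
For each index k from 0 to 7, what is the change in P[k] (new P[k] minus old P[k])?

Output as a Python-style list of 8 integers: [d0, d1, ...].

Answer: [0, 0, 21, 21, 21, 21, 21, 21]

Derivation:
Element change: A[2] -10 -> 11, delta = 21
For k < 2: P[k] unchanged, delta_P[k] = 0
For k >= 2: P[k] shifts by exactly 21
Delta array: [0, 0, 21, 21, 21, 21, 21, 21]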